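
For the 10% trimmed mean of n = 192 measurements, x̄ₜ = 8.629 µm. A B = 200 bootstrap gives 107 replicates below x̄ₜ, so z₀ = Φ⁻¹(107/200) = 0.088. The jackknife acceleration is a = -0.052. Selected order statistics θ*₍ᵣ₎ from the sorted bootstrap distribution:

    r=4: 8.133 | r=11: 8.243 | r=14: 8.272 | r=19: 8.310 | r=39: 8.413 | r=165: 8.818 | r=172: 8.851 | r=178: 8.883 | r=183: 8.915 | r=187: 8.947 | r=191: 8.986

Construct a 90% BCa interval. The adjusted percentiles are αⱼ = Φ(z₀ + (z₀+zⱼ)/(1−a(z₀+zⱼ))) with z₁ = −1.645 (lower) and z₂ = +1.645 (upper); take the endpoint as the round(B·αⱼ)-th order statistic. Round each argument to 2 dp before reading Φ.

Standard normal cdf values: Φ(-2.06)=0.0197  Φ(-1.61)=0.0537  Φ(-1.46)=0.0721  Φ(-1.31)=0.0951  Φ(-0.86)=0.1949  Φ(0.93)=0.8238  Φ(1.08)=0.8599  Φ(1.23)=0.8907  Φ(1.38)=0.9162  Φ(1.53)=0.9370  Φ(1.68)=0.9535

Lower: z₀ + z₁ = 0.088 + (-1.645) = -1.557; 1 − a(z₀+z₁) = 1 − (-0.052)(-1.557) = 0.9190; argument = 0.088 + (-1.557)/0.9190 = -1.6062 → -1.61.
α₁ = Φ(-1.61) = 0.0537; rank = round(200 × 0.0537) = 11; θ*₍11₎ = 8.243.
Upper: z₀ + z₂ = 1.733; 1 − a(z₀+z₂) = 1.0901; argument = 1.6777 → 1.68; α₂ = 0.9535; rank = 191; θ*₍191₎ = 8.986.

(8.243, 8.986)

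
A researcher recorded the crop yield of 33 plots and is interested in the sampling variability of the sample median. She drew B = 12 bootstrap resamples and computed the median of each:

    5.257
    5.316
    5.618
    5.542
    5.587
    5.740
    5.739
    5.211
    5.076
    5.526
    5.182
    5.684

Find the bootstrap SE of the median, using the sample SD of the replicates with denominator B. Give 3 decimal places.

SE* = 0.225

Bootstrap SE is the standard deviation of the 12 replicate medians.
Mean of replicates: (5.257 + 5.316 + 5.618 + 5.542 + 5.587 + 5.740 + 5.739 + 5.211 + 5.076 + 5.526 + 5.182 + 5.684) / 12 = 65.4780 / 12 = 5.4565
Sum of squared deviations: (−0.1995)² + (−0.1405)² + (+0.1615)² + (+0.0855)² + (+0.1305)² + (+0.2835)² + (+0.2825)² + (−0.2455)² + (−0.3805)² + (+0.0695)² + (−0.2745)² + (+0.2275)² = 0.6071
Variance = 0.6071 / 12 = 0.0506
SE* = √0.0506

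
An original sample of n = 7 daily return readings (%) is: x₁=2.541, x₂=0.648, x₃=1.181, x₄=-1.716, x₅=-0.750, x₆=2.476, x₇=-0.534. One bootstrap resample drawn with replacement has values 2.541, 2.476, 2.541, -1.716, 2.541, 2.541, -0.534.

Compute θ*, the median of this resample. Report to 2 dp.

Sorted: -1.716, -0.534, 2.476, 2.541, 2.541, 2.541, 2.541
Median = middle value = 2.54

θ* = 2.54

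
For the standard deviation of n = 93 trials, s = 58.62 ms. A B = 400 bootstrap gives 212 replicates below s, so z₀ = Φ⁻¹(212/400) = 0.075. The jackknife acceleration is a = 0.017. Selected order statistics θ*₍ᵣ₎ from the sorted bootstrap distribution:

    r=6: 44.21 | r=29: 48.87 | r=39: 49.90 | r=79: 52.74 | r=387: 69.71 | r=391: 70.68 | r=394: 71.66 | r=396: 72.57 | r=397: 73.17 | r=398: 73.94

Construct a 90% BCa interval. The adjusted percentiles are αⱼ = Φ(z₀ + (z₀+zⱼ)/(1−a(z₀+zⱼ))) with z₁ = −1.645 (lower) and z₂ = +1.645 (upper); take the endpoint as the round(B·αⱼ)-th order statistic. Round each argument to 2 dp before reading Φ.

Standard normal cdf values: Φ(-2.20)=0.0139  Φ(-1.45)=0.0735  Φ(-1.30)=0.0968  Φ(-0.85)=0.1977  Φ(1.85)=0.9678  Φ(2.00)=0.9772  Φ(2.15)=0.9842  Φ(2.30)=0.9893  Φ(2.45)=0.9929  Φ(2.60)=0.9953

(48.87, 69.71)

Lower: z₀ + z₁ = 0.075 + (-1.645) = -1.570; 1 − a(z₀+z₁) = 1 − (0.017)(-1.570) = 1.0267; argument = 0.075 + (-1.570)/1.0267 = -1.4542 → -1.45.
α₁ = Φ(-1.45) = 0.0735; rank = round(400 × 0.0735) = 29; θ*₍29₎ = 48.87.
Upper: z₀ + z₂ = 1.720; 1 − a(z₀+z₂) = 0.9708; argument = 1.8468 → 1.85; α₂ = 0.9678; rank = 387; θ*₍387₎ = 69.71.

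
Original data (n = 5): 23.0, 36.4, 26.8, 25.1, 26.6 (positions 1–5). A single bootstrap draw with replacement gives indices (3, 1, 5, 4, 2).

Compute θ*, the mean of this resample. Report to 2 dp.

Resample values: 26.8, 23.0, 26.6, 25.1, 36.4.
Mean = (26.8 + 23.0 + 26.6 + 25.1 + 36.4) / 5 = 137.90 / 5 = 27.58

θ* = 27.58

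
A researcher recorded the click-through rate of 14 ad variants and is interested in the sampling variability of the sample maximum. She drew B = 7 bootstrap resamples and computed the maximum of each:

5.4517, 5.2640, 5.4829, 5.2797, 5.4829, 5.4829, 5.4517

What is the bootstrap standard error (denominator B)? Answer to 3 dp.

SE* = 0.091

Bootstrap SE is the standard deviation of the 7 replicate maximums.
Mean of replicates: (5.4517 + 5.2640 + 5.4829 + 5.2797 + 5.4829 + 5.4829 + 5.4517) / 7 = 37.89580 / 7 = 5.41369
Sum of squared deviations: (+0.03801)² + (−0.14969)² + (+0.06921)² + (−0.13399)² + (+0.06921)² + (+0.06921)² + (+0.03801)² = 0.05762
Variance = 0.05762 / 7 = 0.00823
SE* = √0.00823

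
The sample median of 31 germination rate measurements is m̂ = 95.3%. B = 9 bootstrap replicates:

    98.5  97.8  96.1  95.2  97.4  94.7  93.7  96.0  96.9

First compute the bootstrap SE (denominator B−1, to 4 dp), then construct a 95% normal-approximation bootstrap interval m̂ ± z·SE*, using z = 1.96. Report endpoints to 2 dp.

Mean of replicates = 96.2556; sum of squared deviations = 19.3022; SE* = √(19.3022/8) = 1.5533
Margin = 1.96 × 1.5533 = 3.044
Interval: 95.3 ± 3.044

(92.26, 98.34)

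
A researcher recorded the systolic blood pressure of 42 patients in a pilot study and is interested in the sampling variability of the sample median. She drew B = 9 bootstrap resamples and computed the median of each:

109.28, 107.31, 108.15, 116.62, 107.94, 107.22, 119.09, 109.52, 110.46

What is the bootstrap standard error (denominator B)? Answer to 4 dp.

Bootstrap SE is the standard deviation of the 9 replicate medians.
Mean of replicates: (109.28 + 107.31 + 108.15 + 116.62 + 107.94 + 107.22 + 119.09 + 109.52 + 110.46) / 9 = 995.59000 / 9 = 110.62111
Sum of squared deviations: (−1.34111)² + (−3.31111)² + (−2.47111)² + (+5.99889)² + (−2.68111)² + (−3.40111)² + (+8.46889)² + (−1.10111)² + (−0.16111)² = 146.57149
Variance = 146.57149 / 9 = 16.28572
SE* = √16.28572

SE* = 4.0356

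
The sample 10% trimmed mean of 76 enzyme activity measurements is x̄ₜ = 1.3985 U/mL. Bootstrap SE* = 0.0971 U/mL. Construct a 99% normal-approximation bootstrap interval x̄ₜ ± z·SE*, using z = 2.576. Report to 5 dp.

(1.14837, 1.64863)

Margin = 2.576 × 0.0971 = 0.250130
Interval: 1.3985 ± 0.250130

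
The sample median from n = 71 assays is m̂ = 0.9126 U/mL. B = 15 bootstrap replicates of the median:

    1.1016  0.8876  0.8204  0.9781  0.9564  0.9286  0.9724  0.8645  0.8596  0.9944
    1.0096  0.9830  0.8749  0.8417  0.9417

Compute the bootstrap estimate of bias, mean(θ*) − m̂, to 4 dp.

bias = +0.0217

mean(θ*) = (1.1016 + 0.8876 + 0.8204 + 0.9781 + 0.9564 + 0.9286 + 0.9724 + 0.8645 + 0.8596 + 0.9944 + 1.0096 + 0.9830 + 0.8749 + 0.8417 + 0.9417) / 15 = 0.93430
bias = 0.93430 − 0.9126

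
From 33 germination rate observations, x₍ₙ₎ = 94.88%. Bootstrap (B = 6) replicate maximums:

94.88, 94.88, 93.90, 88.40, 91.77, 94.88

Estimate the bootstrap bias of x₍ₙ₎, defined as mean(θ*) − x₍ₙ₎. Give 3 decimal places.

mean(θ*) = (94.88 + 94.88 + 93.90 + 88.40 + 91.77 + 94.88) / 6 = 93.1183
bias = 93.1183 − 94.88

bias = −1.762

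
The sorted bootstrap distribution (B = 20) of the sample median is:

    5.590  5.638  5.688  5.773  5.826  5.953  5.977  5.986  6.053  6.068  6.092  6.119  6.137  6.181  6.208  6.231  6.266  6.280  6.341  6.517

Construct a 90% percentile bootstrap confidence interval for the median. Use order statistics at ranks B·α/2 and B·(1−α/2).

(5.590, 6.341)

α = 0.10; lower rank = 20 × 0.050 = 1; upper rank = 20 × 0.950 = 19.
The 1st smallest replicate is 5.590; the 19th is 6.341.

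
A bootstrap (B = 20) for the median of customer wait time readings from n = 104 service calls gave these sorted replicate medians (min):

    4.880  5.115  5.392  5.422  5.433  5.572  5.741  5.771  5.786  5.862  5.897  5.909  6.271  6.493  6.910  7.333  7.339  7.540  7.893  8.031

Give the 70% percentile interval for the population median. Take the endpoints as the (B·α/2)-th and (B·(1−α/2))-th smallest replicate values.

(5.392, 7.339)

α = 0.30; lower rank = 20 × 0.150 = 3; upper rank = 20 × 0.850 = 17.
The 3rd smallest replicate is 5.392; the 17th is 7.339.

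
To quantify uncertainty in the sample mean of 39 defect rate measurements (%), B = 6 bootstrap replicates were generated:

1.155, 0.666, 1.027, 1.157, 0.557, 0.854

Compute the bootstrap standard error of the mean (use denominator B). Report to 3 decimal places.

SE* = 0.232

Bootstrap SE is the standard deviation of the 6 replicate means.
Mean of replicates: (1.155 + 0.666 + 1.027 + 1.157 + 0.557 + 0.854) / 6 = 5.4160 / 6 = 0.9027
Sum of squared deviations: (+0.2523)² + (−0.2367)² + (+0.1243)² + (+0.2543)² + (−0.3457)² + (−0.0487)² = 0.3217
Variance = 0.3217 / 6 = 0.0536
SE* = √0.0536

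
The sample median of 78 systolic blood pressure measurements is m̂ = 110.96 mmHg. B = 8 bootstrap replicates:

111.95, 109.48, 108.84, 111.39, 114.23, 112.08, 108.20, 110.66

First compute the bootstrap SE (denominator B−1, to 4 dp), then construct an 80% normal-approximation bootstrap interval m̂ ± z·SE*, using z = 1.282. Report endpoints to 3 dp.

(108.423, 113.497)

Mean of replicates = 110.8538; sum of squared deviations = 27.4144; SE* = √(27.4144/7) = 1.9790
Margin = 1.282 × 1.9790 = 2.5371
Interval: 110.96 ± 2.5371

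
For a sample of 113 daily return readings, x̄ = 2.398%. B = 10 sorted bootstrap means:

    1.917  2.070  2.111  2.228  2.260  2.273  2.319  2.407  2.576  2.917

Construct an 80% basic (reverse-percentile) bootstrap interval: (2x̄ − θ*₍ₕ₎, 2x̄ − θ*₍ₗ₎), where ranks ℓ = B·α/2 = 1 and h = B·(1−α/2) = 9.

Percentile endpoints at ranks 1 and 9: θ*₍1₎ = 1.917, θ*₍9₎ = 2.576.
Basic interval reflects these around x̄:
  lower = 2 × 2.398 − 2.576 = 2.220
  upper = 2 × 2.398 − 1.917 = 2.879

(2.220, 2.879)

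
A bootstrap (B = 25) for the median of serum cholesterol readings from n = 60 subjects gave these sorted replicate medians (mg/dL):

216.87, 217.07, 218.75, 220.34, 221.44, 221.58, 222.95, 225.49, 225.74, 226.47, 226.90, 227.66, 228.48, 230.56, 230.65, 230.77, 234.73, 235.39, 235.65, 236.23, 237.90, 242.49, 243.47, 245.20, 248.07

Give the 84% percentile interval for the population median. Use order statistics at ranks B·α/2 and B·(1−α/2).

(217.07, 243.47)

α = 0.16; lower rank = 25 × 0.080 = 2; upper rank = 25 × 0.920 = 23.
The 2nd smallest replicate is 217.07; the 23rd is 243.47.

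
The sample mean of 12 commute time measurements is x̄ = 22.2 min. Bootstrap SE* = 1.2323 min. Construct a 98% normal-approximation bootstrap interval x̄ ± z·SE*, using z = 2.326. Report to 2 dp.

(19.33, 25.07)

Margin = 2.326 × 1.2323 = 2.866
Interval: 22.2 ± 2.866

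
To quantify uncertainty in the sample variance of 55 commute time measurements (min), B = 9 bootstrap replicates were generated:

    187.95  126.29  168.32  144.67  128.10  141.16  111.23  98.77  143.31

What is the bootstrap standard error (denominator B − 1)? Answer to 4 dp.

SE* = 27.3427

Bootstrap SE is the standard deviation of the 9 replicate variances.
Mean of replicates: (187.95 + 126.29 + 168.32 + 144.67 + 128.10 + 141.16 + 111.23 + 98.77 + 143.31) / 9 = 1249.80000 / 9 = 138.86667
Sum of squared deviations: (+49.08333)² + (−12.57667)² + (+29.45333)² + (+5.80333)² + (−10.76667)² + (+2.29333)² + (−27.63667)² + (−40.09667)² + (+4.44333)² = 5980.97540
Variance = 5980.97540 / 8 = 747.62192
SE* = √747.62192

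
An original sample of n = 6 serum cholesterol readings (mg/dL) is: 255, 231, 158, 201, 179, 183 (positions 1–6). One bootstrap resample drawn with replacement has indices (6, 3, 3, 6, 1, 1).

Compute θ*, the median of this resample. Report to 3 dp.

θ* = 183.000

Resample values: 183, 158, 158, 183, 255, 255.
Sorted: 158, 158, 183, 183, 255, 255
Median = average of the two middle values = 183.000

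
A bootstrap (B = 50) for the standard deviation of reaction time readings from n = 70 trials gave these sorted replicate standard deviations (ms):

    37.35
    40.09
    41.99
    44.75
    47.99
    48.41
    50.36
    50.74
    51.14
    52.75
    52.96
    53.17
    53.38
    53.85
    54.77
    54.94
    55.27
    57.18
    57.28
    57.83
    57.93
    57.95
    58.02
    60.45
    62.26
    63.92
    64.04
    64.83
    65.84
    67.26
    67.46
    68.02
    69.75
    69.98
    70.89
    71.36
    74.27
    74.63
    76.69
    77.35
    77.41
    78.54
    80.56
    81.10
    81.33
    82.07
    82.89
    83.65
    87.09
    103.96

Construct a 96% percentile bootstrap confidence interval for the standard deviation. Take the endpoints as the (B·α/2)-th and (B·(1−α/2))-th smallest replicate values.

(37.35, 87.09)

α = 0.04; lower rank = 50 × 0.020 = 1; upper rank = 50 × 0.980 = 49.
The 1st smallest replicate is 37.35; the 49th is 87.09.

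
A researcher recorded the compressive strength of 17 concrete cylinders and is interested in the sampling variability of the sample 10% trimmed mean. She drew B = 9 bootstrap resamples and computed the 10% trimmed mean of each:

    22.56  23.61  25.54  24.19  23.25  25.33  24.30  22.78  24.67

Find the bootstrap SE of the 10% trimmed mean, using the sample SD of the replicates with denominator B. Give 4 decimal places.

Bootstrap SE is the standard deviation of the 9 replicate 10% trimmed means.
Mean of replicates: (22.56 + 23.61 + 25.54 + 24.19 + 23.25 + 25.33 + 24.30 + 22.78 + 24.67) / 9 = 216.23000 / 9 = 24.02556
Sum of squared deviations: (−1.46556)² + (−0.41556)² + (+1.51444)² + (+0.16444)² + (−0.77556)² + (+1.30444)² + (+0.27444)² + (−1.24556)² + (+0.64444)² = 8.98622
Variance = 8.98622 / 9 = 0.99847
SE* = √0.99847

SE* = 0.9992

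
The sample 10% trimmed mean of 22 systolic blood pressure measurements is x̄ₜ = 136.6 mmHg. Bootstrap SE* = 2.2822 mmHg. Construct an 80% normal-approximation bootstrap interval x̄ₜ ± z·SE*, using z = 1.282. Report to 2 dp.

Margin = 1.282 × 2.2822 = 2.926
Interval: 136.6 ± 2.926

(133.67, 139.53)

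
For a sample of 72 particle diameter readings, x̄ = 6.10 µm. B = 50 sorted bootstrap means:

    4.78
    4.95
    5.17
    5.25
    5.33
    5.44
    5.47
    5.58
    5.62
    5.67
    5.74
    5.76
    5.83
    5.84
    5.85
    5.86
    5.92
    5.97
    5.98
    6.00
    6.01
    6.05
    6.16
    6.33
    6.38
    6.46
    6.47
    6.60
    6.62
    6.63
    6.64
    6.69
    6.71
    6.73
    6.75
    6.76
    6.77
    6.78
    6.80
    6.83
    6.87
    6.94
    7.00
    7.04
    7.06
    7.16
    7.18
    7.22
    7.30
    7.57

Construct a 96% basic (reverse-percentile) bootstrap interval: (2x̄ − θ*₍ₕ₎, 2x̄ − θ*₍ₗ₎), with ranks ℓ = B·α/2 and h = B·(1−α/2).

(4.90, 7.42)

Percentile endpoints at ranks 1 and 49: θ*₍1₎ = 4.78, θ*₍49₎ = 7.30.
Basic interval reflects these around x̄:
  lower = 2 × 6.10 − 7.30 = 4.90
  upper = 2 × 6.10 − 4.78 = 7.42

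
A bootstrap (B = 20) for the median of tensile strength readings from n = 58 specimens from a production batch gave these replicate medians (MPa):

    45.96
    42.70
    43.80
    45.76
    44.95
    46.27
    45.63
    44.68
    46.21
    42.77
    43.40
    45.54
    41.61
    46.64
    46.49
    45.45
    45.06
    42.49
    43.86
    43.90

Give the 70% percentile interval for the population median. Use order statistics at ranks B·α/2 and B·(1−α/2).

(42.70, 46.21)

Sorted replicates: 41.61, 42.49, 42.70, 42.77, 43.40, 43.80, 43.86, 43.90, 44.68, 44.95, 45.06, 45.45, 45.54, 45.63, 45.76, 45.96, 46.21, 46.27, 46.49, 46.64
α = 0.30; lower rank = 20 × 0.150 = 3; upper rank = 20 × 0.850 = 17.
The 3rd smallest replicate is 42.70; the 17th is 46.21.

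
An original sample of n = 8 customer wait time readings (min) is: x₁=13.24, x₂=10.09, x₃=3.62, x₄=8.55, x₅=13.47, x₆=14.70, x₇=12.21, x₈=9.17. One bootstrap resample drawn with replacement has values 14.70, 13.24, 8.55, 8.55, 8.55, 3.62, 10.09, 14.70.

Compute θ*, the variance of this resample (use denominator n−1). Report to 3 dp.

Mean = 10.2500; sum of squared deviations = 101.1976
s² = 101.1976 / 7 = 14.4568

θ* = 14.457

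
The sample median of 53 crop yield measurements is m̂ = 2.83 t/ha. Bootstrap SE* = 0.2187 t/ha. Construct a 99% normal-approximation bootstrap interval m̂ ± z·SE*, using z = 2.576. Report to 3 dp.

(2.267, 3.393)

Margin = 2.576 × 0.2187 = 0.5634
Interval: 2.83 ± 0.5634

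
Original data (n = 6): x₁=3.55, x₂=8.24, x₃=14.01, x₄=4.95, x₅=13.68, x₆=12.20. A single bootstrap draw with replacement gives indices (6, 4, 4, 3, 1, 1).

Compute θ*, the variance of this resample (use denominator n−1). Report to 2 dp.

Resample values: 12.20, 4.95, 4.95, 14.01, 3.55, 3.55.
Mean = 7.2017; sum of squared deviations = 108.1461
s² = 108.1461 / 5 = 21.6292

θ* = 21.63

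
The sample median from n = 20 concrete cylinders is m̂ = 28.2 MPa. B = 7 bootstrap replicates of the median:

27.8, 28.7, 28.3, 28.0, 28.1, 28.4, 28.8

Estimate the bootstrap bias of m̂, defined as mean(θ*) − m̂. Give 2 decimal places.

mean(θ*) = (27.8 + 28.7 + 28.3 + 28.0 + 28.1 + 28.4 + 28.8) / 7 = 28.300
bias = 28.300 − 28.2

bias = +0.10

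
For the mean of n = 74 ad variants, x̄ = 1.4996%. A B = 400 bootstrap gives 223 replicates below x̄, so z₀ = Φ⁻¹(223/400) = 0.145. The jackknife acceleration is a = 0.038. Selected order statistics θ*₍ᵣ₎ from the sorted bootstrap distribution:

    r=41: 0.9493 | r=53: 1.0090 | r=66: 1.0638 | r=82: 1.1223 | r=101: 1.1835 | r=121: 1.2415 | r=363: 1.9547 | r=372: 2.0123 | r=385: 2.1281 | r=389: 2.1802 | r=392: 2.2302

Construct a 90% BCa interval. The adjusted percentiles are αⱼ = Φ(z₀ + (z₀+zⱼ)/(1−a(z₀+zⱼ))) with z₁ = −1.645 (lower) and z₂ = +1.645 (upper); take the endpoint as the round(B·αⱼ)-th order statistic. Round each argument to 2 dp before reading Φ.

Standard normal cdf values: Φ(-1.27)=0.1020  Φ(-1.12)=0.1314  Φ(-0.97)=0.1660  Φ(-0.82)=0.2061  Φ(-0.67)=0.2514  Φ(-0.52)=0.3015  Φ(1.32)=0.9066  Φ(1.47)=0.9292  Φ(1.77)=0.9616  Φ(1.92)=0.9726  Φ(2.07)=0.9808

(0.9493, 2.2302)

Lower: z₀ + z₁ = 0.145 + (-1.645) = -1.500; 1 − a(z₀+z₁) = 1 − (0.038)(-1.500) = 1.0570; argument = 0.145 + (-1.500)/1.0570 = -1.2741 → -1.27.
α₁ = Φ(-1.27) = 0.1020; rank = round(400 × 0.1020) = 41; θ*₍41₎ = 0.9493.
Upper: z₀ + z₂ = 1.790; 1 − a(z₀+z₂) = 0.9320; argument = 2.0656 → 2.07; α₂ = 0.9808; rank = 392; θ*₍392₎ = 2.2302.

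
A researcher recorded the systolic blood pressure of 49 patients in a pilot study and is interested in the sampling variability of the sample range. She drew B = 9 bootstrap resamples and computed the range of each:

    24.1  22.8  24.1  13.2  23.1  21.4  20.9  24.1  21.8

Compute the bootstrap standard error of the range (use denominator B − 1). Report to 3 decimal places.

SE* = 3.418

Bootstrap SE is the standard deviation of the 9 replicate ranges.
Mean of replicates: (24.1 + 22.8 + 24.1 + 13.2 + 23.1 + 21.4 + 20.9 + 24.1 + 21.8) / 9 = 195.5000 / 9 = 21.7222
Sum of squared deviations: (+2.3778)² + (+1.0778)² + (+2.3778)² + (−8.5222)² + (+1.3778)² + (−0.3222)² + (−0.8222)² + (+2.3778)² + (+0.0778)² = 93.4356
Variance = 93.4356 / 8 = 11.6794
SE* = √11.6794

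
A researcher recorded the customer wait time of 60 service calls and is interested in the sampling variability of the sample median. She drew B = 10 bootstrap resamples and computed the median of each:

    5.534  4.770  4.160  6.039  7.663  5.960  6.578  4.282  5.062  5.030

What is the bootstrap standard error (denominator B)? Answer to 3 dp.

Bootstrap SE is the standard deviation of the 10 replicate medians.
Mean of replicates: (5.534 + 4.770 + 4.160 + 6.039 + 7.663 + 5.960 + 6.578 + 4.282 + 5.062 + 5.030) / 10 = 55.0780 / 10 = 5.5078
Sum of squared deviations: (+0.0262)² + (−0.7378)² + (−1.3478)² + (+0.5312)² + (+2.1552)² + (+0.4522)² + (+1.0702)² + (−1.2258)² + (−0.4458)² + (−0.4778)² = 10.5681
Variance = 10.5681 / 10 = 1.0568
SE* = √1.0568

SE* = 1.028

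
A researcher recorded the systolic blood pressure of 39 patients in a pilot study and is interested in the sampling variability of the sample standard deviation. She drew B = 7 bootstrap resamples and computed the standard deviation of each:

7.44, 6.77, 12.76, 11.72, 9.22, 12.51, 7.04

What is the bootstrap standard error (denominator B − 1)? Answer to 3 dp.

SE* = 2.656

Bootstrap SE is the standard deviation of the 7 replicate standard deviations.
Mean of replicates: (7.44 + 6.77 + 12.76 + 11.72 + 9.22 + 12.51 + 7.04) / 7 = 67.4600 / 7 = 9.6371
Sum of squared deviations: (−2.1971)² + (−2.8671)² + (+3.1229)² + (+2.0829)² + (−0.4171)² + (+2.8729)² + (−2.5971)² = 42.3109
Variance = 42.3109 / 6 = 7.0518
SE* = √7.0518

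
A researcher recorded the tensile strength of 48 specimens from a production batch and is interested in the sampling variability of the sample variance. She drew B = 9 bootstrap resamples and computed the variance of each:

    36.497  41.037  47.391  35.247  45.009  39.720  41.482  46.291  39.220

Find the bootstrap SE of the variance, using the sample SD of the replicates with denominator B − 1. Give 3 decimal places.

SE* = 4.219

Bootstrap SE is the standard deviation of the 9 replicate variances.
Mean of replicates: (36.497 + 41.037 + 47.391 + 35.247 + 45.009 + 39.720 + 41.482 + 46.291 + 39.220) / 9 = 371.8940 / 9 = 41.3216
Sum of squared deviations: (−4.8246)² + (−0.2846)² + (+6.0694)² + (−6.0746)² + (+3.6874)² + (−1.6016)² + (+0.1604)² + (+4.9694)² + (−2.1016)² = 142.3956
Variance = 142.3956 / 8 = 17.7994
SE* = √17.7994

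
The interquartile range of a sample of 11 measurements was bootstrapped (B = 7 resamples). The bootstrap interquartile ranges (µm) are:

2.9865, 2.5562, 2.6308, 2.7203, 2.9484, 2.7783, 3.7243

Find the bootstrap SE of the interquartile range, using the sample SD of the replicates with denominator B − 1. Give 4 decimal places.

Bootstrap SE is the standard deviation of the 7 replicate interquartile ranges.
Mean of replicates: (2.9865 + 2.5562 + 2.6308 + 2.7203 + 2.9484 + 2.7783 + 3.7243) / 7 = 20.34480 / 7 = 2.90640
Sum of squared deviations: (+0.08010)² + (−0.35020)² + (−0.27560)² + (−0.18610)² + (+0.04200)² + (−0.12810)² + (+0.81790)² = 0.92678
Variance = 0.92678 / 6 = 0.15446
SE* = √0.15446

SE* = 0.3930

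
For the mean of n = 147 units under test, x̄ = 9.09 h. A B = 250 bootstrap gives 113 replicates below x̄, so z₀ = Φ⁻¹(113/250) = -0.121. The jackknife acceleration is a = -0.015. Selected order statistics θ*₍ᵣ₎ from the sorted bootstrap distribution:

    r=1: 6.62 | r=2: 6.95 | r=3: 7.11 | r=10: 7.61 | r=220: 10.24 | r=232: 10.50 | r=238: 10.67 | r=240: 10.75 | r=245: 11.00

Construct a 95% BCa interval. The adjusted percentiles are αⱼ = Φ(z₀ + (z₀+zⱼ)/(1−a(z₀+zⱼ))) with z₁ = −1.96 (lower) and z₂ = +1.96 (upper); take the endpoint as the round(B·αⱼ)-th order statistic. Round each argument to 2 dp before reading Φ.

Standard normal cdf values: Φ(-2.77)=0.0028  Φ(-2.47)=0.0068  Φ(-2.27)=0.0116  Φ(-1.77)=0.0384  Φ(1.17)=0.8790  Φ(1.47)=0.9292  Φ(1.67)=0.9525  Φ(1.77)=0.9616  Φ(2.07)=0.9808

(7.11, 10.67)

Lower: z₀ + z₁ = -0.121 + (-1.960) = -2.081; 1 − a(z₀+z₁) = 1 − (-0.015)(-2.081) = 0.9688; argument = -0.121 + (-2.081)/0.9688 = -2.2691 → -2.27.
α₁ = Φ(-2.27) = 0.0116; rank = round(250 × 0.0116) = 3; θ*₍3₎ = 7.11.
Upper: z₀ + z₂ = 1.839; 1 − a(z₀+z₂) = 1.0276; argument = 1.6686 → 1.67; α₂ = 0.9525; rank = 238; θ*₍238₎ = 10.67.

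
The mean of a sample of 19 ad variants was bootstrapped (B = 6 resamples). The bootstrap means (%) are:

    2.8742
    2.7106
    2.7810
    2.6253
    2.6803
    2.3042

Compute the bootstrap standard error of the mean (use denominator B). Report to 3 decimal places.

SE* = 0.179

Bootstrap SE is the standard deviation of the 6 replicate means.
Mean of replicates: (2.8742 + 2.7106 + 2.7810 + 2.6253 + 2.6803 + 2.3042) / 6 = 15.97560 / 6 = 2.66260
Sum of squared deviations: (+0.21160)² + (+0.04800)² + (+0.11840)² + (−0.03730)² + (+0.01770)² + (−0.35840)² = 0.19125
Variance = 0.19125 / 6 = 0.03188
SE* = √0.03188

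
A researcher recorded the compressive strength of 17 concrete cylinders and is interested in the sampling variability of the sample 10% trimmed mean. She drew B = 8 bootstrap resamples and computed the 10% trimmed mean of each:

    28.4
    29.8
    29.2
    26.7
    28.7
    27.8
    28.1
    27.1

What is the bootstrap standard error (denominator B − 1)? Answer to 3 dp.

SE* = 1.033

Bootstrap SE is the standard deviation of the 8 replicate 10% trimmed means.
Mean of replicates: (28.4 + 29.8 + 29.2 + 26.7 + 28.7 + 27.8 + 28.1 + 27.1) / 8 = 225.8000 / 8 = 28.2250
Sum of squared deviations: (+0.1750)² + (+1.5750)² + (+0.9750)² + (−1.5250)² + (+0.4750)² + (−0.4250)² + (−0.1250)² + (−1.1250)² = 7.4750
Variance = 7.4750 / 7 = 1.0679
SE* = √1.0679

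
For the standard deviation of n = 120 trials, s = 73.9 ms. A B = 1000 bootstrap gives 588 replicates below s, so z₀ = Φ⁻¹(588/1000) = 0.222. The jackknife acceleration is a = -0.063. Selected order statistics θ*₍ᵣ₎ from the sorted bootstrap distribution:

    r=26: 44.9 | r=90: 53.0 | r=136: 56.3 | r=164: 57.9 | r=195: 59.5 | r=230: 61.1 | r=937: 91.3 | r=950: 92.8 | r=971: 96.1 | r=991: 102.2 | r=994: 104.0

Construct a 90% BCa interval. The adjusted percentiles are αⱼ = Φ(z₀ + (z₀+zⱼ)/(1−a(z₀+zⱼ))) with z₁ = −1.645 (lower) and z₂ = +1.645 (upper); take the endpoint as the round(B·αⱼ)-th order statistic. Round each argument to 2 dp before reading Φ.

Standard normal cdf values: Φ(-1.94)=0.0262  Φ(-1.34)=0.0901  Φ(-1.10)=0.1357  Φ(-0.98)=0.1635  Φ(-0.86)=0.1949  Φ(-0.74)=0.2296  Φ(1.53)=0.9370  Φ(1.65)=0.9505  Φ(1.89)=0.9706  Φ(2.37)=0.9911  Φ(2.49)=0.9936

Lower: z₀ + z₁ = 0.222 + (-1.645) = -1.423; 1 − a(z₀+z₁) = 1 − (-0.063)(-1.423) = 0.9104; argument = 0.222 + (-1.423)/0.9104 = -1.3411 → -1.34.
α₁ = Φ(-1.34) = 0.0901; rank = round(1000 × 0.0901) = 90; θ*₍90₎ = 53.0.
Upper: z₀ + z₂ = 1.867; 1 − a(z₀+z₂) = 1.1176; argument = 1.8925 → 1.89; α₂ = 0.9706; rank = 971; θ*₍971₎ = 96.1.

(53.0, 96.1)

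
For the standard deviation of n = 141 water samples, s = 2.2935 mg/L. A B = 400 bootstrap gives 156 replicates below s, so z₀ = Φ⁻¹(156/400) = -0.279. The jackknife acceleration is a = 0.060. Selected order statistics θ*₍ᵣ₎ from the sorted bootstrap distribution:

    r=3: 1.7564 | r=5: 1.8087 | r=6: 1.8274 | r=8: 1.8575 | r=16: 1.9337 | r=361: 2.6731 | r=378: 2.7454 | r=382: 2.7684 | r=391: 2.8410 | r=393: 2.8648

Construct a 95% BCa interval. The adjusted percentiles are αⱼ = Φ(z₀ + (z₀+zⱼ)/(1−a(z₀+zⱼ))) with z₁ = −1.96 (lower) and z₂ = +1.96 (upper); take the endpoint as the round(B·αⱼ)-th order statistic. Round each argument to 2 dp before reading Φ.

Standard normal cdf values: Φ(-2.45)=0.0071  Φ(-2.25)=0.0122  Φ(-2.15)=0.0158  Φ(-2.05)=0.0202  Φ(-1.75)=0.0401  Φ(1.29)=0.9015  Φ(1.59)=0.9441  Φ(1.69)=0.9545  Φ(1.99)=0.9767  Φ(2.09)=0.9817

(1.8087, 2.7454)

Lower: z₀ + z₁ = -0.279 + (-1.960) = -2.239; 1 − a(z₀+z₁) = 1 − (0.060)(-2.239) = 1.1343; argument = -0.279 + (-2.239)/1.1343 = -2.2528 → -2.25.
α₁ = Φ(-2.25) = 0.0122; rank = round(400 × 0.0122) = 5; θ*₍5₎ = 1.8087.
Upper: z₀ + z₂ = 1.681; 1 − a(z₀+z₂) = 0.8991; argument = 1.5906 → 1.59; α₂ = 0.9441; rank = 378; θ*₍378₎ = 2.7454.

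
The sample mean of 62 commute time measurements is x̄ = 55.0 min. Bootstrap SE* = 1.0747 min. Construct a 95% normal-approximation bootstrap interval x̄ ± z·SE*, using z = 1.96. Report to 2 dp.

(52.89, 57.11)

Margin = 1.96 × 1.0747 = 2.106
Interval: 55.0 ± 2.106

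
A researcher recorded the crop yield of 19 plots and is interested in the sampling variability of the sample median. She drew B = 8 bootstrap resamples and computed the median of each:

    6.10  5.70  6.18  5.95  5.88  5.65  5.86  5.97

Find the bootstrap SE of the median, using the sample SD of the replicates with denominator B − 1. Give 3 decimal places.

Bootstrap SE is the standard deviation of the 8 replicate medians.
Mean of replicates: (6.10 + 5.70 + 6.18 + 5.95 + 5.88 + 5.65 + 5.86 + 5.97) / 8 = 47.2900 / 8 = 5.9112
Sum of squared deviations: (+0.1887)² + (−0.2112)² + (+0.2687)² + (+0.0388)² + (−0.0312)² + (−0.2612)² + (−0.0512)² + (+0.0587)² = 0.2293
Variance = 0.2293 / 7 = 0.0328
SE* = √0.0328

SE* = 0.181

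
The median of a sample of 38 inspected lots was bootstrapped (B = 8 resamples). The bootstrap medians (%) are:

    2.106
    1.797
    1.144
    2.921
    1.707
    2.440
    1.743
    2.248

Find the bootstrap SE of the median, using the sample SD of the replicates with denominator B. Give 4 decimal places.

SE* = 0.5049

Bootstrap SE is the standard deviation of the 8 replicate medians.
Mean of replicates: (2.106 + 1.797 + 1.144 + 2.921 + 1.707 + 2.440 + 1.743 + 2.248) / 8 = 16.10600 / 8 = 2.01325
Sum of squared deviations: (+0.09275)² + (−0.21625)² + (−0.86925)² + (+0.90775)² + (−0.30625)² + (+0.42675)² + (−0.27025)² + (+0.23475)² = 2.03902
Variance = 2.03902 / 8 = 0.25488
SE* = √0.25488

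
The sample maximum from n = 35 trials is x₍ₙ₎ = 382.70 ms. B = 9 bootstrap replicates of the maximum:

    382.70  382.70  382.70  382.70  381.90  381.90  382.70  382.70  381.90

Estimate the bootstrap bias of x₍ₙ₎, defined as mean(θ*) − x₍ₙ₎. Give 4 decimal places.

mean(θ*) = (382.70 + 382.70 + 382.70 + 382.70 + 381.90 + 381.90 + 382.70 + 382.70 + 381.90) / 9 = 382.43333
bias = 382.43333 − 382.70

bias = −0.2667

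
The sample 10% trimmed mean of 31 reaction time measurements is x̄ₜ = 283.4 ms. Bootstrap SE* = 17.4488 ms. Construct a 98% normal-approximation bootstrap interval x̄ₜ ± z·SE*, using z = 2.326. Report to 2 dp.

(242.81, 323.99)

Margin = 2.326 × 17.4488 = 40.586
Interval: 283.4 ± 40.586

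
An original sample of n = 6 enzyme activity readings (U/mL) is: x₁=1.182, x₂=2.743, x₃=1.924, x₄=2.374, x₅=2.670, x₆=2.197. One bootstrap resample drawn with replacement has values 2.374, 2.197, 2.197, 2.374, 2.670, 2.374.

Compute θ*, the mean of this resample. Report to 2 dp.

Mean = (2.374 + 2.197 + 2.197 + 2.374 + 2.670 + 2.374) / 6 = 14.1860 / 6 = 2.36

θ* = 2.36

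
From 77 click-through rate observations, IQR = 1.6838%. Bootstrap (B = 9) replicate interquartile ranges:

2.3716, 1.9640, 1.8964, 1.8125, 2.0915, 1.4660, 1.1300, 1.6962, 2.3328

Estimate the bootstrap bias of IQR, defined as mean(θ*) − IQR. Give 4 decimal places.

bias = +0.1785

mean(θ*) = (2.3716 + 1.9640 + 1.8964 + 1.8125 + 2.0915 + 1.4660 + 1.1300 + 1.6962 + 2.3328) / 9 = 1.86233
bias = 1.86233 − 1.6838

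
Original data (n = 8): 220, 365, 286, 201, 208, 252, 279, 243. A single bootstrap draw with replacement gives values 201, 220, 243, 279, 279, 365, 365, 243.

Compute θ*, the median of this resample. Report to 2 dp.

Sorted: 201, 220, 243, 243, 279, 279, 365, 365
Median = average of the two middle values = 261.00

θ* = 261.00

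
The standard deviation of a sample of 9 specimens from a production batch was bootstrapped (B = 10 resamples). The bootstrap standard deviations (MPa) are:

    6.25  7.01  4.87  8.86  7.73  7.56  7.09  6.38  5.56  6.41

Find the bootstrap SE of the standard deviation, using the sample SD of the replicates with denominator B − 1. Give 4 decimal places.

SE* = 1.1402

Bootstrap SE is the standard deviation of the 10 replicate standard deviations.
Mean of replicates: (6.25 + 7.01 + 4.87 + 8.86 + 7.73 + 7.56 + 7.09 + 6.38 + 5.56 + 6.41) / 10 = 67.72000 / 10 = 6.77200
Sum of squared deviations: (−0.52200)² + (+0.23800)² + (−1.90200)² + (+2.08800)² + (+0.95800)² + (+0.78800)² + (+0.31800)² + (−0.39200)² + (−1.21200)² + (−0.36200)² = 11.69996
Variance = 11.69996 / 9 = 1.30000
SE* = √1.30000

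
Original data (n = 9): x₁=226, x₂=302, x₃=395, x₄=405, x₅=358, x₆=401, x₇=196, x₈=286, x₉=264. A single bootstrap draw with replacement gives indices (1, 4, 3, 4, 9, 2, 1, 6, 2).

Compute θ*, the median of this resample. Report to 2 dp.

θ* = 302.00

Resample values: 226, 405, 395, 405, 264, 302, 226, 401, 302.
Sorted: 226, 226, 264, 302, 302, 395, 401, 405, 405
Median = middle value = 302.00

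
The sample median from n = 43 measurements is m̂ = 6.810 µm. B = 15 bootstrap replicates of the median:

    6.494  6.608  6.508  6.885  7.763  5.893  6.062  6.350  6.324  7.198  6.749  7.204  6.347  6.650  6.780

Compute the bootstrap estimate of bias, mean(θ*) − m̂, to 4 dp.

bias = −0.1557

mean(θ*) = (6.494 + 6.608 + 6.508 + 6.885 + 7.763 + 5.893 + 6.062 + 6.350 + 6.324 + 7.198 + 6.749 + 7.204 + 6.347 + 6.650 + 6.780) / 15 = 6.65433
bias = 6.65433 − 6.810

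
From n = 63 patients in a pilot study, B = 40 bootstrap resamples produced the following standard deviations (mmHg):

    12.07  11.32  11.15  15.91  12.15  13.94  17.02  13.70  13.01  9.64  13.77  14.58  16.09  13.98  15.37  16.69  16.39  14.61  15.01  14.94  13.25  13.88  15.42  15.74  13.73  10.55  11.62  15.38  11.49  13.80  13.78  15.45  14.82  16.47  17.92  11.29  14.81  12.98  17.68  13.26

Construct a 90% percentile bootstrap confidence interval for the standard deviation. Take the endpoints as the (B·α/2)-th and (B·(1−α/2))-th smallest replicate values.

(10.55, 17.02)

Sorted replicates: 9.64, 10.55, 11.15, 11.29, 11.32, 11.49, 11.62, 12.07, 12.15, 12.98, 13.01, 13.25, 13.26, 13.70, 13.73, 13.77, 13.78, 13.80, 13.88, 13.94, 13.98, 14.58, 14.61, 14.81, 14.82, 14.94, 15.01, 15.37, 15.38, 15.42, 15.45, 15.74, 15.91, 16.09, 16.39, 16.47, 16.69, 17.02, 17.68, 17.92
α = 0.10; lower rank = 40 × 0.050 = 2; upper rank = 40 × 0.950 = 38.
The 2nd smallest replicate is 10.55; the 38th is 17.02.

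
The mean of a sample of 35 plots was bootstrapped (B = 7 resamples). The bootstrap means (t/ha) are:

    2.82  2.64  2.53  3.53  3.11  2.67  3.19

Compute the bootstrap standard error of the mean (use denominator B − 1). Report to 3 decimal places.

SE* = 0.361

Bootstrap SE is the standard deviation of the 7 replicate means.
Mean of replicates: (2.82 + 2.64 + 2.53 + 3.53 + 3.11 + 2.67 + 3.19) / 7 = 20.4900 / 7 = 2.9271
Sum of squared deviations: (−0.1071)² + (−0.2871)² + (−0.3971)² + (+0.6029)² + (+0.1829)² + (−0.2571)² + (+0.2629)² = 0.7837
Variance = 0.7837 / 6 = 0.1306
SE* = √0.1306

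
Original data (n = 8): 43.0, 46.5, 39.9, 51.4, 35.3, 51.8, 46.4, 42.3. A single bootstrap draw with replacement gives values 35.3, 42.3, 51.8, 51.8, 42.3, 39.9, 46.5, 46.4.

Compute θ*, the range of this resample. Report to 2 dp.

θ* = 16.50

Range = 51.8 − 35.3 = 16.50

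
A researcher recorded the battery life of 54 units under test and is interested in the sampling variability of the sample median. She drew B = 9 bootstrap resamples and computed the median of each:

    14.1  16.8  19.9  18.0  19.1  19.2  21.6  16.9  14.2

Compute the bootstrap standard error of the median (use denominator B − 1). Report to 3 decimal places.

SE* = 2.524

Bootstrap SE is the standard deviation of the 9 replicate medians.
Mean of replicates: (14.1 + 16.8 + 19.9 + 18.0 + 19.1 + 19.2 + 21.6 + 16.9 + 14.2) / 9 = 159.8000 / 9 = 17.7556
Sum of squared deviations: (−3.6556)² + (−0.9556)² + (+2.1444)² + (+0.2444)² + (+1.3444)² + (+1.4444)² + (+3.8444)² + (−0.8556)² + (−3.5556)² = 50.9822
Variance = 50.9822 / 8 = 6.3728
SE* = √6.3728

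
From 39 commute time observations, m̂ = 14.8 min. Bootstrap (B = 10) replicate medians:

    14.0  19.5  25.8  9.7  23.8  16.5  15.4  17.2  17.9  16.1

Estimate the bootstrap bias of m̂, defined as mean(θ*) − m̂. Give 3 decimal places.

bias = +2.790

mean(θ*) = (14.0 + 19.5 + 25.8 + 9.7 + 23.8 + 16.5 + 15.4 + 17.2 + 17.9 + 16.1) / 10 = 17.5900
bias = 17.5900 − 14.8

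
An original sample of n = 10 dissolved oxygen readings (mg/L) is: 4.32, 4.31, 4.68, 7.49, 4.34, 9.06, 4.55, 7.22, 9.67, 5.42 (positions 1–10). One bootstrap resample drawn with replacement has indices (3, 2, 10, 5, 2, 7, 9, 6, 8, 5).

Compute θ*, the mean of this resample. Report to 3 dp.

Resample values: 4.68, 4.31, 5.42, 4.34, 4.31, 4.55, 9.67, 9.06, 7.22, 4.34.
Mean = (4.68 + 4.31 + 5.42 + 4.34 + 4.31 + 4.55 + 9.67 + 9.06 + 7.22 + 4.34) / 10 = 57.900 / 10 = 5.790

θ* = 5.790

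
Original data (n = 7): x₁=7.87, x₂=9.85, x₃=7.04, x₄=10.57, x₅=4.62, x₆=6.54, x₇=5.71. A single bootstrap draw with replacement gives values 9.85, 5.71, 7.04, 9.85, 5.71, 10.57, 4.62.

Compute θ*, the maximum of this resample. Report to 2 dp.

Maximum = 10.57

θ* = 10.57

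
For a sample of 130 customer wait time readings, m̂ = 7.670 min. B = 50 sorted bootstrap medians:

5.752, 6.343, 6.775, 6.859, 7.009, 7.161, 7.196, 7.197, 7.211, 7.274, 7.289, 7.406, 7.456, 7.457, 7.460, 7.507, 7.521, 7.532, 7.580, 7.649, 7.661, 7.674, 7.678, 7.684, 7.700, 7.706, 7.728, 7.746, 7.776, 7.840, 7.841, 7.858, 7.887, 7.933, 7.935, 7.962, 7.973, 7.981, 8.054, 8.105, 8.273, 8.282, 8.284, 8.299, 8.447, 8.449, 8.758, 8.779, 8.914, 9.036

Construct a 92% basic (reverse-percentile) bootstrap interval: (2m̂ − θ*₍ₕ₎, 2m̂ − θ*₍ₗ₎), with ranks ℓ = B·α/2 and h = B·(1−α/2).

(6.561, 8.997)

Percentile endpoints at ranks 2 and 48: θ*₍2₎ = 6.343, θ*₍48₎ = 8.779.
Basic interval reflects these around m̂:
  lower = 2 × 7.670 − 8.779 = 6.561
  upper = 2 × 7.670 − 6.343 = 8.997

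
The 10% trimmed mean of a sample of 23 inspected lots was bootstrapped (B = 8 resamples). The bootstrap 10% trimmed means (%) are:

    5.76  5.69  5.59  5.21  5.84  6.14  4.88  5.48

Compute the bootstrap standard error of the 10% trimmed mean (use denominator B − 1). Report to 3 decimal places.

Bootstrap SE is the standard deviation of the 8 replicate 10% trimmed means.
Mean of replicates: (5.76 + 5.69 + 5.59 + 5.21 + 5.84 + 6.14 + 4.88 + 5.48) / 8 = 44.5900 / 8 = 5.5738
Sum of squared deviations: (+0.1862)² + (+0.1162)² + (+0.0162)² + (−0.3638)² + (+0.2662)² + (+0.5662)² + (−0.6938)² + (−0.0938)² = 1.0624
Variance = 1.0624 / 7 = 0.1518
SE* = √0.1518

SE* = 0.390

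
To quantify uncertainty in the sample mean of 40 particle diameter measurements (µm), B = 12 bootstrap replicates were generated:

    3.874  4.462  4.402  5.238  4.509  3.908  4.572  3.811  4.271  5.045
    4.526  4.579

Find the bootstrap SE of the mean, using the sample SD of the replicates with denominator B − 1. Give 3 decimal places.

Bootstrap SE is the standard deviation of the 12 replicate means.
Mean of replicates: (3.874 + 4.462 + 4.402 + 5.238 + 4.509 + 3.908 + 4.572 + 3.811 + 4.271 + 5.045 + 4.526 + 4.579) / 12 = 53.1970 / 12 = 4.4331
Sum of squared deviations: (−0.5591)² + (+0.0289)² + (−0.0311)² + (+0.8049)² + (+0.0759)² + (−0.5251)² + (+0.1389)² + (−0.6221)² + (−0.1621)² + (+0.6119)² + (+0.0929)² + (+0.1459)² = 2.0807
Variance = 2.0807 / 11 = 0.1892
SE* = √0.1892

SE* = 0.435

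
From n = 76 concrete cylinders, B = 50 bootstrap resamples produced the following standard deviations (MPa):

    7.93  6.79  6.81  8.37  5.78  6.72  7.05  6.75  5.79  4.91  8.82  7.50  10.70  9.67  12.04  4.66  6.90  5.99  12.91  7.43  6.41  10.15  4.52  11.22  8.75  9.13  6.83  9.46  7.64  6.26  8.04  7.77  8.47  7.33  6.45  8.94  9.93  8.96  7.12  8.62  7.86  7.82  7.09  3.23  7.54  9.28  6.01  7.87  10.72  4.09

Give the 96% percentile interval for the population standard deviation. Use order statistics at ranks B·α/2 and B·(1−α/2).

Sorted replicates: 3.23, 4.09, 4.52, 4.66, 4.91, 5.78, 5.79, 5.99, 6.01, 6.26, 6.41, 6.45, 6.72, 6.75, 6.79, 6.81, 6.83, 6.90, 7.05, 7.09, 7.12, 7.33, 7.43, 7.50, 7.54, 7.64, 7.77, 7.82, 7.86, 7.87, 7.93, 8.04, 8.37, 8.47, 8.62, 8.75, 8.82, 8.94, 8.96, 9.13, 9.28, 9.46, 9.67, 9.93, 10.15, 10.70, 10.72, 11.22, 12.04, 12.91
α = 0.04; lower rank = 50 × 0.020 = 1; upper rank = 50 × 0.980 = 49.
The 1st smallest replicate is 3.23; the 49th is 12.04.

(3.23, 12.04)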